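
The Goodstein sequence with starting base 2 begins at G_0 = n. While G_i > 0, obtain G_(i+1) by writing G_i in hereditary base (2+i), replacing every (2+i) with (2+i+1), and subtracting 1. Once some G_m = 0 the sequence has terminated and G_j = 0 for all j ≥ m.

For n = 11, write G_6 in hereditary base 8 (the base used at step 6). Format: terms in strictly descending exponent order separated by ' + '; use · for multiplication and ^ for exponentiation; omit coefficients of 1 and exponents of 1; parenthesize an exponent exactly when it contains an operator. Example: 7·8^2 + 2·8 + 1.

7·8^8 + 7·8^7 + 7·8^6 + 7·8^5 + 7·8^4 + 7·8^3 + 7·8^2 + 7·8 + 7

G_0=11  [base 2] 2^(2 + 1) + 2 + 1  →[2↦3]→  3^(3 + 1) + 3 + 1 = 85  −1 ⇒ G_1=84
G_1=84  [base 3] 3^(3 + 1) + 3  →[3↦4]→  4^(4 + 1) + 4 = 1028  −1 ⇒ G_2=1027
G_2=1027  [base 4] 4^(4 + 1) + 3  →[4↦5]→  5^(5 + 1) + 3 = 15628  −1 ⇒ G_3=15627
G_3=15627  [base 5] 5^(5 + 1) + 2  →[5↦6]→  6^(6 + 1) + 2 = 279938  −1 ⇒ G_4=279937
G_4=279937  [base 6] 6^(6 + 1) + 1  →[6↦7]→  7^(7 + 1) + 1 = 5764802  −1 ⇒ G_5=5764801
G_5=5764801  [base 7] 7^(7 + 1)  →[7↦8]→  8^(8 + 1) = 134217728  −1 ⇒ G_6=134217727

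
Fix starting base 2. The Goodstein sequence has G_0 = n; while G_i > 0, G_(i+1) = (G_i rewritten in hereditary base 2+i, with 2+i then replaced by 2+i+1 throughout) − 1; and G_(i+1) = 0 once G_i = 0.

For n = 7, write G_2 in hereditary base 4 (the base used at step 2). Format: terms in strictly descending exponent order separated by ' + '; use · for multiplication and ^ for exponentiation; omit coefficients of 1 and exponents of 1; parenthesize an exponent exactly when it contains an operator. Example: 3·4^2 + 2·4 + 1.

4^4 + 3

i=0: 7 = 2^2 + 2 + 1 (b=2); 2→3: 3^3 + 3 + 1 = 31; 31−1 = 30
i=1: 30 = 3^3 + 3 (b=3); 3→4: 4^4 + 4 = 260; 260−1 = 259
i=2: 259 = 4^4 + 3 (b=4); 4→5: 5^5 + 3 = 3128; 3128−1 = 3127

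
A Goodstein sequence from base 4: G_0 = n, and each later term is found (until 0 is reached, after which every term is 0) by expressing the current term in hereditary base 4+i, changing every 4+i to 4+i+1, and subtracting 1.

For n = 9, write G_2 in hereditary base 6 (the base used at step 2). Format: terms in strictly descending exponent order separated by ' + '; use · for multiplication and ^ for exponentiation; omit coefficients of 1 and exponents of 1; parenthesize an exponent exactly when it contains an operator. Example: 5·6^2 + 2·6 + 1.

(0) 9|_4 = 2·4 + 1 ↦ 2·5 + 1|_5 = 11 ⇒ 10
(1) 10|_5 = 2·5 ↦ 2·6|_6 = 12 ⇒ 11

6 + 5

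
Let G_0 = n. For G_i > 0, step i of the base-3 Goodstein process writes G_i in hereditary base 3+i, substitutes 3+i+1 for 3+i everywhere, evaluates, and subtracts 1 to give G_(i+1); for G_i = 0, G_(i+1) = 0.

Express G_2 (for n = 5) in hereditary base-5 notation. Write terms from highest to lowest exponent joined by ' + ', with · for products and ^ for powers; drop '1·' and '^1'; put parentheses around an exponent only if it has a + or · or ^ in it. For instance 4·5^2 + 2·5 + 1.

(0) 5|_3 = 3 + 2 ↦ 4 + 2|_4 = 6 ⇒ 5
(1) 5|_4 = 4 + 1 ↦ 5 + 1|_5 = 6 ⇒ 5

5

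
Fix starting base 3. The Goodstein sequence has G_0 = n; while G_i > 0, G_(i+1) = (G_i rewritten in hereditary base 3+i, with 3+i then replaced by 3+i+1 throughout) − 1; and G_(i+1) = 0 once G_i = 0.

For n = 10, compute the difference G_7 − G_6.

3

G_0 = 10. HB_3(10) = 3^2 + 1. Bump = 17. G_1 = 16.
G_1 = 16. HB_4(16) = 4^2. Bump = 25. G_2 = 24.
G_2 = 24. HB_5(24) = 4·5 + 4. Bump = 28. G_3 = 27.
G_3 = 27. HB_6(27) = 4·6 + 3. Bump = 31. G_4 = 30.
G_4 = 30. HB_7(30) = 4·7 + 2. Bump = 34. G_5 = 33.
G_5 = 33. HB_8(33) = 4·8 + 1. Bump = 37. G_6 = 36.
G_6 = 36. HB_9(36) = 4·9. Bump = 40. G_7 = 39.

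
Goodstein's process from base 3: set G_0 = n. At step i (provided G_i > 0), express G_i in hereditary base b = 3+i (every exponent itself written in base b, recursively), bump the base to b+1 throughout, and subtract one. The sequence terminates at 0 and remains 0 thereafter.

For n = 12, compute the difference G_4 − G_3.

base 3: 12 = 3^2 + 3; at 4: 4^2 + 4 = 20; next = 19
base 4: 19 = 4^2 + 3; at 5: 5^2 + 3 = 28; next = 27
base 5: 27 = 5^2 + 2; at 6: 6^2 + 2 = 38; next = 37
base 6: 37 = 6^2 + 1; at 7: 7^2 + 1 = 50; next = 49

12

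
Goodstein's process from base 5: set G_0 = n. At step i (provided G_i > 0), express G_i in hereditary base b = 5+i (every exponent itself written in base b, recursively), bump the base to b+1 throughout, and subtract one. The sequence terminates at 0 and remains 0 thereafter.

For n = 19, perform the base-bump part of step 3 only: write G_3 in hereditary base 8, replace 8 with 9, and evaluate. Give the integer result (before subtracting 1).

G_0 = 19. HB_5(19) = 3·5 + 4. Bump = 22. G_1 = 21.
G_1 = 21. HB_6(21) = 3·6 + 3. Bump = 24. G_2 = 23.
G_2 = 23. HB_7(23) = 3·7 + 2. Bump = 26. G_3 = 25.
G_3 = 25. HB_8(25) = 3·8 + 1. Bump = 28. G_4 = 27.

28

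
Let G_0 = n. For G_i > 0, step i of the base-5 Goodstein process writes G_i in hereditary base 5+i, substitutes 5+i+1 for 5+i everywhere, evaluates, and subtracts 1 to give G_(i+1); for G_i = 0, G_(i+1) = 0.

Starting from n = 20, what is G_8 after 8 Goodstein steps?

G_0 = 20. HB_5(20) = 4·5. Bump = 24. G_1 = 23.
G_1 = 23. HB_6(23) = 3·6 + 5. Bump = 26. G_2 = 25.
G_2 = 25. HB_7(25) = 3·7 + 4. Bump = 28. G_3 = 27.
G_3 = 27. HB_8(27) = 3·8 + 3. Bump = 30. G_4 = 29.
G_4 = 29. HB_9(29) = 3·9 + 2. Bump = 32. G_5 = 31.
G_5 = 31. HB_10(31) = 3·10 + 1. Bump = 34. G_6 = 33.
G_6 = 33. HB_11(33) = 3·11. Bump = 36. G_7 = 35.
G_7 = 35. HB_12(35) = 2·12 + 11. Bump = 37. G_8 = 36.
G_8 = 36. HB_13(36) = 2·13 + 10. Bump = 38. G_9 = 37.

36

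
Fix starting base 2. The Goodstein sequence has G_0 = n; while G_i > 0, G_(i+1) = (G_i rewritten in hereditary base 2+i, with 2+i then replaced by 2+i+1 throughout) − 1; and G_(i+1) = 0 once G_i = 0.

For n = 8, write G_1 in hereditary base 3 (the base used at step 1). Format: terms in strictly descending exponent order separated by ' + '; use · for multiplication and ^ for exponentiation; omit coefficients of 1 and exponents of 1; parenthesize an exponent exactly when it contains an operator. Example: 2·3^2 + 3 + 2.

2·3^3 + 2·3^2 + 2·3 + 2

base 2: 8 = 2^(2 + 1); at 3: 3^(3 + 1) = 81; next = 80
base 3: 80 = 2·3^3 + 2·3^2 + 2·3 + 2; at 4: 2·4^4 + 2·4^2 + 2·4 + 2 = 554; next = 553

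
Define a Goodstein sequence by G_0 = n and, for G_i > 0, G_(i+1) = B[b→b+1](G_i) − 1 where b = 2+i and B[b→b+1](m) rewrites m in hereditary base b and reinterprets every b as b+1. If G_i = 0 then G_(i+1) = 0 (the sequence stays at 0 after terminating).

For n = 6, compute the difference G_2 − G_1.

228

G_0 = 6. HB_2(6) = 2^2 + 2. Bump = 30. G_1 = 29.
G_1 = 29. HB_3(29) = 3^3 + 2. Bump = 258. G_2 = 257.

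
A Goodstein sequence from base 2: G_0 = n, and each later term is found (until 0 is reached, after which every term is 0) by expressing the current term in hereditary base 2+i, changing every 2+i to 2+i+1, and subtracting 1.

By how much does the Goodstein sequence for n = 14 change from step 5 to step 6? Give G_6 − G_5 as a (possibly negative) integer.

128542131

G_0 = 14. HB_2(14) = 2^(2 + 1) + 2^2 + 2. Bump = 111. G_1 = 110.
G_1 = 110. HB_3(110) = 3^(3 + 1) + 3^3 + 2. Bump = 1282. G_2 = 1281.
G_2 = 1281. HB_4(1281) = 4^(4 + 1) + 4^4 + 1. Bump = 18751. G_3 = 18750.
G_3 = 18750. HB_5(18750) = 5^(5 + 1) + 5^5. Bump = 326592. G_4 = 326591.
G_4 = 326591. HB_6(326591) = 6^(6 + 1) + 5·6^5 + 5·6^4 + 5·6^3 + 5·6^2 + 5·6 + 5. Bump = 5862841. G_5 = 5862840.
G_5 = 5862840. HB_7(5862840) = 7^(7 + 1) + 5·7^5 + 5·7^4 + 5·7^3 + 5·7^2 + 5·7 + 4. Bump = 134404972. G_6 = 134404971.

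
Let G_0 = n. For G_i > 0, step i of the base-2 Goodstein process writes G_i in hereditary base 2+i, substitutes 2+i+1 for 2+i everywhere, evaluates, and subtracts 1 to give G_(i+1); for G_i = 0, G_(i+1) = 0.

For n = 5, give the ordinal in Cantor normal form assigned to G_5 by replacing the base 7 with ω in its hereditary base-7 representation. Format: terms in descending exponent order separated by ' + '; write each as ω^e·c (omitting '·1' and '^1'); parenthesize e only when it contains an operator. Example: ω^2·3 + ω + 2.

ω^3·3 + ω^2·3 + ω·3

(0) 5|_2 = 2^2 + 1 ↦ 3^3 + 1|_3 = 28 ⇒ 27
(1) 27|_3 = 3^3 ↦ 4^4|_4 = 256 ⇒ 255
(2) 255|_4 = 3·4^3 + 3·4^2 + 3·4 + 3 ↦ 3·5^3 + 3·5^2 + 3·5 + 3|_5 = 468 ⇒ 467
(3) 467|_5 = 3·5^3 + 3·5^2 + 3·5 + 2 ↦ 3·6^3 + 3·6^2 + 3·6 + 2|_6 = 776 ⇒ 775
(4) 775|_6 = 3·6^3 + 3·6^2 + 3·6 + 1 ↦ 3·7^3 + 3·7^2 + 3·7 + 1|_7 = 1198 ⇒ 1197
(5) 1197|_7 = 3·7^3 + 3·7^2 + 3·7 ↦ 3·8^3 + 3·8^2 + 3·8|_8 = 1752 ⇒ 1751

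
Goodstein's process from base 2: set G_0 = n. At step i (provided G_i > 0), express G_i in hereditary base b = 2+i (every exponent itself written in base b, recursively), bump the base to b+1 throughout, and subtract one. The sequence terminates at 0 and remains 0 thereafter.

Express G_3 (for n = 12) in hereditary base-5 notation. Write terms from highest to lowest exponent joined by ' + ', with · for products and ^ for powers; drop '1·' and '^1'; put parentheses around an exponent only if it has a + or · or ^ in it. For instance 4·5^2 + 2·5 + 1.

5^(5 + 1) + 2·5^2 + 2·5

12 —HB2→ 2^(2 + 1) + 2^2 —bump→ 3^(3 + 1) + 3^3 = 108 —(−1)→ 107
107 —HB3→ 3^(3 + 1) + 2·3^2 + 2·3 + 2 —bump→ 4^(4 + 1) + 2·4^2 + 2·4 + 2 = 1066 —(−1)→ 1065
1065 —HB4→ 4^(4 + 1) + 2·4^2 + 2·4 + 1 —bump→ 5^(5 + 1) + 2·5^2 + 2·5 + 1 = 15686 —(−1)→ 15685
15685 —HB5→ 5^(5 + 1) + 2·5^2 + 2·5 —bump→ 6^(6 + 1) + 2·6^2 + 2·6 = 280020 —(−1)→ 280019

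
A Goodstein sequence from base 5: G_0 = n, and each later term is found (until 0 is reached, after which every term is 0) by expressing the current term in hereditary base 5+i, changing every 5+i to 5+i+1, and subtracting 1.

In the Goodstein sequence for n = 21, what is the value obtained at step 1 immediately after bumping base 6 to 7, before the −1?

21 —HB5→ 4·5 + 1 —bump→ 4·6 + 1 = 25 —(−1)→ 24
24 —HB6→ 4·6 —bump→ 4·7 = 28 —(−1)→ 27

28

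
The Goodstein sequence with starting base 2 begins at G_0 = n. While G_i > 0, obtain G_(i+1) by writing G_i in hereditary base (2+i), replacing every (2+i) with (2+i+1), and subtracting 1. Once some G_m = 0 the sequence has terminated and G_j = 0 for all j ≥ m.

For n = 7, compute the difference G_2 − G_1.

i=0: 7 = 2^2 + 2 + 1 (b=2); 2→3: 3^3 + 3 + 1 = 31; 31−1 = 30
i=1: 30 = 3^3 + 3 (b=3); 3→4: 4^4 + 4 = 260; 260−1 = 259

229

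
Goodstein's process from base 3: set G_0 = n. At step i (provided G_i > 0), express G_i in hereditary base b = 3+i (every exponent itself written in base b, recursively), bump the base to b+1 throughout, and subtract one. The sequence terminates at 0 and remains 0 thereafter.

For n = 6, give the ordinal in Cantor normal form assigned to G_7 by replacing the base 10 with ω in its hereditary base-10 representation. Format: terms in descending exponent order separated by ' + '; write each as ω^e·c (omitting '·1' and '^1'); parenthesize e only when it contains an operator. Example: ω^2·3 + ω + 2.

5

step 0: 6 = 2·3; sub 4 for 3: 2·4; = 8; G_1 = 8−1 = 7
step 1: 7 = 4 + 3; sub 5 for 4: 5 + 3; = 8; G_2 = 8−1 = 7
step 2: 7 = 5 + 2; sub 6 for 5: 6 + 2; = 8; G_3 = 8−1 = 7
step 3: 7 = 6 + 1; sub 7 for 6: 7 + 1; = 8; G_4 = 8−1 = 7
step 4: 7 = 7; sub 8 for 7: 8; = 8; G_5 = 8−1 = 7
step 5: 7 = 7; sub 9 for 8: 7; = 7; G_6 = 7−1 = 6
step 6: 6 = 6; sub 10 for 9: 6; = 6; G_7 = 6−1 = 5
step 7: 5 = 5; sub 11 for 10: 5; = 5; G_8 = 5−1 = 4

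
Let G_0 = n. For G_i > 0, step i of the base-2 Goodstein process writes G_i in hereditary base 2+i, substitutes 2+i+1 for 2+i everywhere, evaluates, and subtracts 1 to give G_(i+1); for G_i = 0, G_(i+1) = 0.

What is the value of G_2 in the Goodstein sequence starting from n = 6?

257

(0) 6|_2 = 2^2 + 2 ↦ 3^3 + 3|_3 = 30 ⇒ 29
(1) 29|_3 = 3^3 + 2 ↦ 4^4 + 2|_4 = 258 ⇒ 257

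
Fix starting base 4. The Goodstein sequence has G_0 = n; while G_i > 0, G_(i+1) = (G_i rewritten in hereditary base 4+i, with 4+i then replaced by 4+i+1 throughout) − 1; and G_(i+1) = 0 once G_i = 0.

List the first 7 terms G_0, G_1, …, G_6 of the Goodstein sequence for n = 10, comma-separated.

10, 11, 12, 13, 13, 13, 13

i=0: 10 = 2·4 + 2 (b=4); 4→5: 2·5 + 2 = 12; 12−1 = 11
i=1: 11 = 2·5 + 1 (b=5); 5→6: 2·6 + 1 = 13; 13−1 = 12
i=2: 12 = 2·6 (b=6); 6→7: 2·7 = 14; 14−1 = 13
i=3: 13 = 7 + 6 (b=7); 7→8: 8 + 6 = 14; 14−1 = 13
i=4: 13 = 8 + 5 (b=8); 8→9: 9 + 5 = 14; 14−1 = 13
i=5: 13 = 9 + 4 (b=9); 9→10: 10 + 4 = 14; 14−1 = 13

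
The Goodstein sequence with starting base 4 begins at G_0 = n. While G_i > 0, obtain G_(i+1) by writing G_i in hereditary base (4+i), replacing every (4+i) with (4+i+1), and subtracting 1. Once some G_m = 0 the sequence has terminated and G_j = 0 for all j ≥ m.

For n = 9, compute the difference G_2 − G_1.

1

[0] 9 ≡ 2·4 + 1 (base 4). Lift 5: 11. −1: 10.
[1] 10 ≡ 2·5 (base 5). Lift 6: 12. −1: 11.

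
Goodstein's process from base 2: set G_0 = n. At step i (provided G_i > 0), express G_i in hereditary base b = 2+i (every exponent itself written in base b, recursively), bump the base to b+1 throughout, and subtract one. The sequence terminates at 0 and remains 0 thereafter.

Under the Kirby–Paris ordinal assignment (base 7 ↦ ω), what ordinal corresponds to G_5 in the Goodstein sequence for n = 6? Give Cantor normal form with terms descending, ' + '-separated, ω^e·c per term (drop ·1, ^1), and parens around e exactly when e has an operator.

step 0: 6 = 2^2 + 2; sub 3 for 2: 3^3 + 3; = 30; G_1 = 30−1 = 29
step 1: 29 = 3^3 + 2; sub 4 for 3: 4^4 + 2; = 258; G_2 = 258−1 = 257
step 2: 257 = 4^4 + 1; sub 5 for 4: 5^5 + 1; = 3126; G_3 = 3126−1 = 3125
step 3: 3125 = 5^5; sub 6 for 5: 6^6; = 46656; G_4 = 46656−1 = 46655
step 4: 46655 = 5·6^5 + 5·6^4 + 5·6^3 + 5·6^2 + 5·6 + 5; sub 7 for 6: 5·7^5 + 5·7^4 + 5·7^3 + 5·7^2 + 5·7 + 5; = 98040; G_5 = 98040−1 = 98039
step 5: 98039 = 5·7^5 + 5·7^4 + 5·7^3 + 5·7^2 + 5·7 + 4; sub 8 for 7: 5·8^5 + 5·8^4 + 5·8^3 + 5·8^2 + 5·8 + 4; = 187244; G_6 = 187244−1 = 187243

ω^5·5 + ω^4·5 + ω^3·5 + ω^2·5 + ω·5 + 4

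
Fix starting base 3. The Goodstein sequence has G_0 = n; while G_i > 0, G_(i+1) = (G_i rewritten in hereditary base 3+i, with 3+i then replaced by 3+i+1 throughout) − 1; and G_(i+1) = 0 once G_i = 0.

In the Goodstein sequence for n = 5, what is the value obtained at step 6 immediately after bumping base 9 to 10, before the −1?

(0) 5|_3 = 3 + 2 ↦ 4 + 2|_4 = 6 ⇒ 5
(1) 5|_4 = 4 + 1 ↦ 5 + 1|_5 = 6 ⇒ 5
(2) 5|_5 = 5 ↦ 6|_6 = 6 ⇒ 5
(3) 5|_6 = 5 ↦ 5|_7 = 5 ⇒ 4
(4) 4|_7 = 4 ↦ 4|_8 = 4 ⇒ 3
(5) 3|_8 = 3 ↦ 3|_9 = 3 ⇒ 2
(6) 2|_9 = 2 ↦ 2|_10 = 2 ⇒ 1

2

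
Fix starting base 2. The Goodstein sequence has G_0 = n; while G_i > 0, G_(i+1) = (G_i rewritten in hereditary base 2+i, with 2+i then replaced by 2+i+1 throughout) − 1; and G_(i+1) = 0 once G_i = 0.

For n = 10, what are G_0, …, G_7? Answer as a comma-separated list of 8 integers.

10, 83, 1025, 15625, 279935, 4215754, 84073323, 1937434592

i=0: 10 = 2^(2 + 1) + 2 (b=2); 2→3: 3^(3 + 1) + 3 = 84; 84−1 = 83
i=1: 83 = 3^(3 + 1) + 2 (b=3); 3→4: 4^(4 + 1) + 2 = 1026; 1026−1 = 1025
i=2: 1025 = 4^(4 + 1) + 1 (b=4); 4→5: 5^(5 + 1) + 1 = 15626; 15626−1 = 15625
i=3: 15625 = 5^(5 + 1) (b=5); 5→6: 6^(6 + 1) = 279936; 279936−1 = 279935
i=4: 279935 = 5·6^6 + 5·6^5 + 5·6^4 + 5·6^3 + 5·6^2 + 5·6 + 5 (b=6); 6→7: 5·7^7 + 5·7^5 + 5·7^4 + 5·7^3 + 5·7^2 + 5·7 + 5 = 4215755; 4215755−1 = 4215754
i=5: 4215754 = 5·7^7 + 5·7^5 + 5·7^4 + 5·7^3 + 5·7^2 + 5·7 + 4 (b=7); 7→8: 5·8^8 + 5·8^5 + 5·8^4 + 5·8^3 + 5·8^2 + 5·8 + 4 = 84073324; 84073324−1 = 84073323
i=6: 84073323 = 5·8^8 + 5·8^5 + 5·8^4 + 5·8^3 + 5·8^2 + 5·8 + 3 (b=8); 8→9: 5·9^9 + 5·9^5 + 5·9^4 + 5·9^3 + 5·9^2 + 5·9 + 3 = 1937434593; 1937434593−1 = 1937434592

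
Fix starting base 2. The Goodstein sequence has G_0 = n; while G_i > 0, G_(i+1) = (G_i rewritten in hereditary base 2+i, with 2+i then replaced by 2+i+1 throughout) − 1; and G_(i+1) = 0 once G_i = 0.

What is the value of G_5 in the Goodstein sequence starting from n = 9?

2471826

step 0: 9 = 2^(2 + 1) + 1; sub 3 for 2: 3^(3 + 1) + 1; = 82; G_1 = 82−1 = 81
step 1: 81 = 3^(3 + 1); sub 4 for 3: 4^(4 + 1); = 1024; G_2 = 1024−1 = 1023
step 2: 1023 = 3·4^4 + 3·4^3 + 3·4^2 + 3·4 + 3; sub 5 for 4: 3·5^5 + 3·5^3 + 3·5^2 + 3·5 + 3; = 9843; G_3 = 9843−1 = 9842
step 3: 9842 = 3·5^5 + 3·5^3 + 3·5^2 + 3·5 + 2; sub 6 for 5: 3·6^6 + 3·6^3 + 3·6^2 + 3·6 + 2; = 140744; G_4 = 140744−1 = 140743
step 4: 140743 = 3·6^6 + 3·6^3 + 3·6^2 + 3·6 + 1; sub 7 for 6: 3·7^7 + 3·7^3 + 3·7^2 + 3·7 + 1; = 2471827; G_5 = 2471827−1 = 2471826
step 5: 2471826 = 3·7^7 + 3·7^3 + 3·7^2 + 3·7; sub 8 for 7: 3·8^8 + 3·8^3 + 3·8^2 + 3·8; = 50333400; G_6 = 50333400−1 = 50333399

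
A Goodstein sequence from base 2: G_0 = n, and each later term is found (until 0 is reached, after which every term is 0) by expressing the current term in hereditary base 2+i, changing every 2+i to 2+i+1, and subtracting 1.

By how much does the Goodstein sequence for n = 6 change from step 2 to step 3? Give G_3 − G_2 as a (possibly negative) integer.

6 —HB2→ 2^2 + 2 —bump→ 3^3 + 3 = 30 —(−1)→ 29
29 —HB3→ 3^3 + 2 —bump→ 4^4 + 2 = 258 —(−1)→ 257
257 —HB4→ 4^4 + 1 —bump→ 5^5 + 1 = 3126 —(−1)→ 3125

2868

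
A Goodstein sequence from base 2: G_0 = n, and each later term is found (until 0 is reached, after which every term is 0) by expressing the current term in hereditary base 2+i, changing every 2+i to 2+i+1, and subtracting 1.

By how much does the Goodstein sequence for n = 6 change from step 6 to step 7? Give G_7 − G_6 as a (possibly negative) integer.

144904

6 —HB2→ 2^2 + 2 —bump→ 3^3 + 3 = 30 —(−1)→ 29
29 —HB3→ 3^3 + 2 —bump→ 4^4 + 2 = 258 —(−1)→ 257
257 —HB4→ 4^4 + 1 —bump→ 5^5 + 1 = 3126 —(−1)→ 3125
3125 —HB5→ 5^5 —bump→ 6^6 = 46656 —(−1)→ 46655
46655 —HB6→ 5·6^5 + 5·6^4 + 5·6^3 + 5·6^2 + 5·6 + 5 —bump→ 5·7^5 + 5·7^4 + 5·7^3 + 5·7^2 + 5·7 + 5 = 98040 —(−1)→ 98039
98039 —HB7→ 5·7^5 + 5·7^4 + 5·7^3 + 5·7^2 + 5·7 + 4 —bump→ 5·8^5 + 5·8^4 + 5·8^3 + 5·8^2 + 5·8 + 4 = 187244 —(−1)→ 187243
187243 —HB8→ 5·8^5 + 5·8^4 + 5·8^3 + 5·8^2 + 5·8 + 3 —bump→ 5·9^5 + 5·9^4 + 5·9^3 + 5·9^2 + 5·9 + 3 = 332148 —(−1)→ 332147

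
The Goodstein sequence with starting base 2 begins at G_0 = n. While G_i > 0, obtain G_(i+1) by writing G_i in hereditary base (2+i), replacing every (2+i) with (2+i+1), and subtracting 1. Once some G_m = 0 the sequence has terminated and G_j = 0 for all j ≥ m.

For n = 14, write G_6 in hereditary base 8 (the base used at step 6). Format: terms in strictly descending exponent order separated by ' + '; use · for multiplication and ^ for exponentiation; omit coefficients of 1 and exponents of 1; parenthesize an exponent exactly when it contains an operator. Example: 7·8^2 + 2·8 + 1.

step 0: 14 = 2^(2 + 1) + 2^2 + 2; sub 3 for 2: 3^(3 + 1) + 3^3 + 3; = 111; G_1 = 111−1 = 110
step 1: 110 = 3^(3 + 1) + 3^3 + 2; sub 4 for 3: 4^(4 + 1) + 4^4 + 2; = 1282; G_2 = 1282−1 = 1281
step 2: 1281 = 4^(4 + 1) + 4^4 + 1; sub 5 for 4: 5^(5 + 1) + 5^5 + 1; = 18751; G_3 = 18751−1 = 18750
step 3: 18750 = 5^(5 + 1) + 5^5; sub 6 for 5: 6^(6 + 1) + 6^6; = 326592; G_4 = 326592−1 = 326591
step 4: 326591 = 6^(6 + 1) + 5·6^5 + 5·6^4 + 5·6^3 + 5·6^2 + 5·6 + 5; sub 7 for 6: 7^(7 + 1) + 5·7^5 + 5·7^4 + 5·7^3 + 5·7^2 + 5·7 + 5; = 5862841; G_5 = 5862841−1 = 5862840
step 5: 5862840 = 7^(7 + 1) + 5·7^5 + 5·7^4 + 5·7^3 + 5·7^2 + 5·7 + 4; sub 8 for 7: 8^(8 + 1) + 5·8^5 + 5·8^4 + 5·8^3 + 5·8^2 + 5·8 + 4; = 134404972; G_6 = 134404972−1 = 134404971

8^(8 + 1) + 5·8^5 + 5·8^4 + 5·8^3 + 5·8^2 + 5·8 + 3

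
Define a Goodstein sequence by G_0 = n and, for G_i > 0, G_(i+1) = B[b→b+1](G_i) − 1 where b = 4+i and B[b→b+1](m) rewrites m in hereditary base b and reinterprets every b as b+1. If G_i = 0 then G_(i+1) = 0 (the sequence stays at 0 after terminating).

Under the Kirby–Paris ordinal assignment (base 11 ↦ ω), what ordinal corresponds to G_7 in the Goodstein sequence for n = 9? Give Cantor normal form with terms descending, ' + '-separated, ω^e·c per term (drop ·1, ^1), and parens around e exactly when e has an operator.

G_0 = 9. HB_4(9) = 2·4 + 1. Bump = 11. G_1 = 10.
G_1 = 10. HB_5(10) = 2·5. Bump = 12. G_2 = 11.
G_2 = 11. HB_6(11) = 6 + 5. Bump = 12. G_3 = 11.
G_3 = 11. HB_7(11) = 7 + 4. Bump = 12. G_4 = 11.
G_4 = 11. HB_8(11) = 8 + 3. Bump = 12. G_5 = 11.
G_5 = 11. HB_9(11) = 9 + 2. Bump = 12. G_6 = 11.
G_6 = 11. HB_10(11) = 10 + 1. Bump = 12. G_7 = 11.
G_7 = 11. HB_11(11) = 11. Bump = 12. G_8 = 11.

ω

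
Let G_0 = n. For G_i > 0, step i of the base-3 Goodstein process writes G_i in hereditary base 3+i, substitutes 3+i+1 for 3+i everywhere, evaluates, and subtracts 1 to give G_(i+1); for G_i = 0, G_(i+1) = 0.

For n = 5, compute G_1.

[0] 5 ≡ 3 + 2 (base 3). Lift 4: 6. −1: 5.
[1] 5 ≡ 4 + 1 (base 4). Lift 5: 6. −1: 5.

5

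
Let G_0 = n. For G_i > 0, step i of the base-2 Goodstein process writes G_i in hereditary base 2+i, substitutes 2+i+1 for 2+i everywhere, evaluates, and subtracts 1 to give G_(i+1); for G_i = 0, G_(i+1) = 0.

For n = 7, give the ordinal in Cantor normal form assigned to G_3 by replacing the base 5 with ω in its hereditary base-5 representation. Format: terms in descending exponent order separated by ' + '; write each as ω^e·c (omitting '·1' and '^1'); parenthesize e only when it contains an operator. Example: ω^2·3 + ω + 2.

ω^ω + 2

7 —HB2→ 2^2 + 2 + 1 —bump→ 3^3 + 3 + 1 = 31 —(−1)→ 30
30 —HB3→ 3^3 + 3 —bump→ 4^4 + 4 = 260 —(−1)→ 259
259 —HB4→ 4^4 + 3 —bump→ 5^5 + 3 = 3128 —(−1)→ 3127
3127 —HB5→ 5^5 + 2 —bump→ 6^6 + 2 = 46658 —(−1)→ 46657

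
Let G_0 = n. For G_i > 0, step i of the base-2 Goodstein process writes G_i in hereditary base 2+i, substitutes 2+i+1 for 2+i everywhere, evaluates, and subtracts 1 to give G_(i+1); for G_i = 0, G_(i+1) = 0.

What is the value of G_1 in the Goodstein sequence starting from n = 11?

(0) 11|_2 = 2^(2 + 1) + 2 + 1 ↦ 3^(3 + 1) + 3 + 1|_3 = 85 ⇒ 84
(1) 84|_3 = 3^(3 + 1) + 3 ↦ 4^(4 + 1) + 4|_4 = 1028 ⇒ 1027

84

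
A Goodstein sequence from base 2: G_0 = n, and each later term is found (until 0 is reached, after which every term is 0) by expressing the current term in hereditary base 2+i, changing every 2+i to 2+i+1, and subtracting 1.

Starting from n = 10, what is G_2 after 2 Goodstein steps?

1025

step 0: 10 = 2^(2 + 1) + 2; sub 3 for 2: 3^(3 + 1) + 3; = 84; G_1 = 84−1 = 83
step 1: 83 = 3^(3 + 1) + 2; sub 4 for 3: 4^(4 + 1) + 2; = 1026; G_2 = 1026−1 = 1025
step 2: 1025 = 4^(4 + 1) + 1; sub 5 for 4: 5^(5 + 1) + 1; = 15626; G_3 = 15626−1 = 15625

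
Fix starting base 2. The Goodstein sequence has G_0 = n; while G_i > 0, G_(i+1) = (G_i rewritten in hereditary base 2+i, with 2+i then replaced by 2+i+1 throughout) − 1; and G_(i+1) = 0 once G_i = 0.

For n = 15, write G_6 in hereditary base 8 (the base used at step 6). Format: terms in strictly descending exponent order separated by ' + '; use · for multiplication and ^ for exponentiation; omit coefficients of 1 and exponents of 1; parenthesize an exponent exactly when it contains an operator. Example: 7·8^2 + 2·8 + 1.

8^(8 + 1) + 7·8^7 + 7·8^6 + 7·8^5 + 7·8^4 + 7·8^3 + 7·8^2 + 7·8 + 7

step 0: 15 = 2^(2 + 1) + 2^2 + 2 + 1; sub 3 for 2: 3^(3 + 1) + 3^3 + 3 + 1; = 112; G_1 = 112−1 = 111
step 1: 111 = 3^(3 + 1) + 3^3 + 3; sub 4 for 3: 4^(4 + 1) + 4^4 + 4; = 1284; G_2 = 1284−1 = 1283
step 2: 1283 = 4^(4 + 1) + 4^4 + 3; sub 5 for 4: 5^(5 + 1) + 5^5 + 3; = 18753; G_3 = 18753−1 = 18752
step 3: 18752 = 5^(5 + 1) + 5^5 + 2; sub 6 for 5: 6^(6 + 1) + 6^6 + 2; = 326594; G_4 = 326594−1 = 326593
step 4: 326593 = 6^(6 + 1) + 6^6 + 1; sub 7 for 6: 7^(7 + 1) + 7^7 + 1; = 6588345; G_5 = 6588345−1 = 6588344
step 5: 6588344 = 7^(7 + 1) + 7^7; sub 8 for 7: 8^(8 + 1) + 8^8; = 150994944; G_6 = 150994944−1 = 150994943
step 6: 150994943 = 8^(8 + 1) + 7·8^7 + 7·8^6 + 7·8^5 + 7·8^4 + 7·8^3 + 7·8^2 + 7·8 + 7; sub 9 for 8: 9^(9 + 1) + 7·9^7 + 7·9^6 + 7·9^5 + 7·9^4 + 7·9^3 + 7·9^2 + 7·9 + 7; = 3524450281; G_7 = 3524450281−1 = 3524450280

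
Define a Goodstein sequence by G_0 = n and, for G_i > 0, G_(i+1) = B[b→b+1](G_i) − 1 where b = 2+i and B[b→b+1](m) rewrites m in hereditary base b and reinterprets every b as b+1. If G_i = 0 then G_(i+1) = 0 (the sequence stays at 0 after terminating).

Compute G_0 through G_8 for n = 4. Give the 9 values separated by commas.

base 2: 4 = 2^2; at 3: 3^3 = 27; next = 26
base 3: 26 = 2·3^2 + 2·3 + 2; at 4: 2·4^2 + 2·4 + 2 = 42; next = 41
base 4: 41 = 2·4^2 + 2·4 + 1; at 5: 2·5^2 + 2·5 + 1 = 61; next = 60
base 5: 60 = 2·5^2 + 2·5; at 6: 2·6^2 + 2·6 = 84; next = 83
base 6: 83 = 2·6^2 + 6 + 5; at 7: 2·7^2 + 7 + 5 = 110; next = 109
base 7: 109 = 2·7^2 + 7 + 4; at 8: 2·8^2 + 8 + 4 = 140; next = 139
base 8: 139 = 2·8^2 + 8 + 3; at 9: 2·9^2 + 9 + 3 = 174; next = 173
base 9: 173 = 2·9^2 + 9 + 2; at 10: 2·10^2 + 10 + 2 = 212; next = 211

4, 26, 41, 60, 83, 109, 139, 173, 211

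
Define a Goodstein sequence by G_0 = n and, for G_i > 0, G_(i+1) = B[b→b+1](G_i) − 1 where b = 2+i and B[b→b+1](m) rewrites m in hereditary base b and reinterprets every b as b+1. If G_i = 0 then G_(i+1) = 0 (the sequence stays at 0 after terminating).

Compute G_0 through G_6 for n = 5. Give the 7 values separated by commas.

G_0 = 5. HB_2(5) = 2^2 + 1. Bump = 28. G_1 = 27.
G_1 = 27. HB_3(27) = 3^3. Bump = 256. G_2 = 255.
G_2 = 255. HB_4(255) = 3·4^3 + 3·4^2 + 3·4 + 3. Bump = 468. G_3 = 467.
G_3 = 467. HB_5(467) = 3·5^3 + 3·5^2 + 3·5 + 2. Bump = 776. G_4 = 775.
G_4 = 775. HB_6(775) = 3·6^3 + 3·6^2 + 3·6 + 1. Bump = 1198. G_5 = 1197.
G_5 = 1197. HB_7(1197) = 3·7^3 + 3·7^2 + 3·7. Bump = 1752. G_6 = 1751.

5, 27, 255, 467, 775, 1197, 1751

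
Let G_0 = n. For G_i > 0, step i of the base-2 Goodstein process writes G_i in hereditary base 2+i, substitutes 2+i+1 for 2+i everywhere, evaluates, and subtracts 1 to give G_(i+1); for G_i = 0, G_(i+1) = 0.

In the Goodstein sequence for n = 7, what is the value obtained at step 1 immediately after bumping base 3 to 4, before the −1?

[0] 7 ≡ 2^2 + 2 + 1 (base 2). Lift 3: 31. −1: 30.
[1] 30 ≡ 3^3 + 3 (base 3). Lift 4: 260. −1: 259.

260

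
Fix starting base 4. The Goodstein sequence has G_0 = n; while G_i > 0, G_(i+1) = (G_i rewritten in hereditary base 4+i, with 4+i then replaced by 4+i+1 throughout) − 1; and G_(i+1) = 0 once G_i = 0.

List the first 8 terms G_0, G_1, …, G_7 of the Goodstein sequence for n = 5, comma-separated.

[0] 5 ≡ 4 + 1 (base 4). Lift 5: 6. −1: 5.
[1] 5 ≡ 5 (base 5). Lift 6: 6. −1: 5.
[2] 5 ≡ 5 (base 6). Lift 7: 5. −1: 4.
[3] 4 ≡ 4 (base 7). Lift 8: 4. −1: 3.
[4] 3 ≡ 3 (base 8). Lift 9: 3. −1: 2.
[5] 2 ≡ 2 (base 9). Lift 10: 2. −1: 1.
[6] 1 ≡ 1 (base 10). Lift 11: 1. −1: 0.

5, 5, 5, 4, 3, 2, 1, 0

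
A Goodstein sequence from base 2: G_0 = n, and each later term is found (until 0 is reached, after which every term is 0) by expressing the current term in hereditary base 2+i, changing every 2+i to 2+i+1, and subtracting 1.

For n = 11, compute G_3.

15627

G_0 = 11. HB_2(11) = 2^(2 + 1) + 2 + 1. Bump = 85. G_1 = 84.
G_1 = 84. HB_3(84) = 3^(3 + 1) + 3. Bump = 1028. G_2 = 1027.
G_2 = 1027. HB_4(1027) = 4^(4 + 1) + 3. Bump = 15628. G_3 = 15627.
G_3 = 15627. HB_5(15627) = 5^(5 + 1) + 2. Bump = 279938. G_4 = 279937.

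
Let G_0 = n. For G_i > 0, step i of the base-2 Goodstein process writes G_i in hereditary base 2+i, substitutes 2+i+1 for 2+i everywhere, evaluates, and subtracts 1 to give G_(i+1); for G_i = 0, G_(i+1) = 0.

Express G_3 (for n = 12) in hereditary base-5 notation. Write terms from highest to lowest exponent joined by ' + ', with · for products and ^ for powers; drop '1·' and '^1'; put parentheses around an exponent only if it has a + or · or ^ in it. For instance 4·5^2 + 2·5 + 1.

base 2: 12 = 2^(2 + 1) + 2^2; at 3: 3^(3 + 1) + 3^3 = 108; next = 107
base 3: 107 = 3^(3 + 1) + 2·3^2 + 2·3 + 2; at 4: 4^(4 + 1) + 2·4^2 + 2·4 + 2 = 1066; next = 1065
base 4: 1065 = 4^(4 + 1) + 2·4^2 + 2·4 + 1; at 5: 5^(5 + 1) + 2·5^2 + 2·5 + 1 = 15686; next = 15685
base 5: 15685 = 5^(5 + 1) + 2·5^2 + 2·5; at 6: 6^(6 + 1) + 2·6^2 + 2·6 = 280020; next = 280019

5^(5 + 1) + 2·5^2 + 2·5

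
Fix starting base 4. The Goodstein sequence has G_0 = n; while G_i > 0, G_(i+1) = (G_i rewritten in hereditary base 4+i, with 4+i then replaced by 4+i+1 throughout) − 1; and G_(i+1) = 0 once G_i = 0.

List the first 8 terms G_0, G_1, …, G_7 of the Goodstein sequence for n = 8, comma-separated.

8, 9, 9, 9, 9, 9, 9, 8

[0] 8 ≡ 2·4 (base 4). Lift 5: 10. −1: 9.
[1] 9 ≡ 5 + 4 (base 5). Lift 6: 10. −1: 9.
[2] 9 ≡ 6 + 3 (base 6). Lift 7: 10. −1: 9.
[3] 9 ≡ 7 + 2 (base 7). Lift 8: 10. −1: 9.
[4] 9 ≡ 8 + 1 (base 8). Lift 9: 10. −1: 9.
[5] 9 ≡ 9 (base 9). Lift 10: 10. −1: 9.
[6] 9 ≡ 9 (base 10). Lift 11: 9. −1: 8.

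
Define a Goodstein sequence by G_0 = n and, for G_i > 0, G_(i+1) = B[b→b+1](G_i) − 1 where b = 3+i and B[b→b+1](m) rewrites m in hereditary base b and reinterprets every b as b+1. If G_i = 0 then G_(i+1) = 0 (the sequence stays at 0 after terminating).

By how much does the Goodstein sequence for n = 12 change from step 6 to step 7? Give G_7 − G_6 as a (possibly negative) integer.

6

[0] 12 ≡ 3^2 + 3 (base 3). Lift 4: 20. −1: 19.
[1] 19 ≡ 4^2 + 3 (base 4). Lift 5: 28. −1: 27.
[2] 27 ≡ 5^2 + 2 (base 5). Lift 6: 38. −1: 37.
[3] 37 ≡ 6^2 + 1 (base 6). Lift 7: 50. −1: 49.
[4] 49 ≡ 7^2 (base 7). Lift 8: 64. −1: 63.
[5] 63 ≡ 7·8 + 7 (base 8). Lift 9: 70. −1: 69.
[6] 69 ≡ 7·9 + 6 (base 9). Lift 10: 76. −1: 75.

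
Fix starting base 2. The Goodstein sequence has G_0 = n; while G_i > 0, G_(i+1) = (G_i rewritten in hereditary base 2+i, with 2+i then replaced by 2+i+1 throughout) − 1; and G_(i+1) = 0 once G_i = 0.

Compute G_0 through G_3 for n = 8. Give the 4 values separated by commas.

step 0: 8 = 2^(2 + 1); sub 3 for 2: 3^(3 + 1); = 81; G_1 = 81−1 = 80
step 1: 80 = 2·3^3 + 2·3^2 + 2·3 + 2; sub 4 for 3: 2·4^4 + 2·4^2 + 2·4 + 2; = 554; G_2 = 554−1 = 553
step 2: 553 = 2·4^4 + 2·4^2 + 2·4 + 1; sub 5 for 4: 2·5^5 + 2·5^2 + 2·5 + 1; = 6311; G_3 = 6311−1 = 6310

8, 80, 553, 6310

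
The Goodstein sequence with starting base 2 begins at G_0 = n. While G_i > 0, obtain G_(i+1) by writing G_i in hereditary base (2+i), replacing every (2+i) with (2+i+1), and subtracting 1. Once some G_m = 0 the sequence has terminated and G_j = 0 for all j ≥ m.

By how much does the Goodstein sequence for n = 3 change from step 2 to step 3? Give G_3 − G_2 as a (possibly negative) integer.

-1

base 2: 3 = 2 + 1; at 3: 3 + 1 = 4; next = 3
base 3: 3 = 3; at 4: 4 = 4; next = 3
base 4: 3 = 3; at 5: 3 = 3; next = 2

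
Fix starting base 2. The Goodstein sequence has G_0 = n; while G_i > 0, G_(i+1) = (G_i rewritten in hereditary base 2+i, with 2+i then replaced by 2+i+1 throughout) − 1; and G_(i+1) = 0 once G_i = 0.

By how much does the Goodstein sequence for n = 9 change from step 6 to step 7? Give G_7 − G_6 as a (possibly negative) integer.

9 —HB2→ 2^(2 + 1) + 1 —bump→ 3^(3 + 1) + 1 = 82 —(−1)→ 81
81 —HB3→ 3^(3 + 1) —bump→ 4^(4 + 1) = 1024 —(−1)→ 1023
1023 —HB4→ 3·4^4 + 3·4^3 + 3·4^2 + 3·4 + 3 —bump→ 3·5^5 + 3·5^3 + 3·5^2 + 3·5 + 3 = 9843 —(−1)→ 9842
9842 —HB5→ 3·5^5 + 3·5^3 + 3·5^2 + 3·5 + 2 —bump→ 3·6^6 + 3·6^3 + 3·6^2 + 3·6 + 2 = 140744 —(−1)→ 140743
140743 —HB6→ 3·6^6 + 3·6^3 + 3·6^2 + 3·6 + 1 —bump→ 3·7^7 + 3·7^3 + 3·7^2 + 3·7 + 1 = 2471827 —(−1)→ 2471826
2471826 —HB7→ 3·7^7 + 3·7^3 + 3·7^2 + 3·7 —bump→ 3·8^8 + 3·8^3 + 3·8^2 + 3·8 = 50333400 —(−1)→ 50333399
50333399 —HB8→ 3·8^8 + 3·8^3 + 3·8^2 + 2·8 + 7 —bump→ 3·9^9 + 3·9^3 + 3·9^2 + 2·9 + 7 = 1162263922 —(−1)→ 1162263921

1111930522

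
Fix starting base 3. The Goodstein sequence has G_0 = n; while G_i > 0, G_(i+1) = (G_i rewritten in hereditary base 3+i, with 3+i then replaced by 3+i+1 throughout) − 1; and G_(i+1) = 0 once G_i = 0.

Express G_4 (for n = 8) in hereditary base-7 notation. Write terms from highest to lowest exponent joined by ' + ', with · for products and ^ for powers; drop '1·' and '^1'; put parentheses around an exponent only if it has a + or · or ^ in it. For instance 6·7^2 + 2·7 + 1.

7 + 4

[0] 8 ≡ 2·3 + 2 (base 3). Lift 4: 10. −1: 9.
[1] 9 ≡ 2·4 + 1 (base 4). Lift 5: 11. −1: 10.
[2] 10 ≡ 2·5 (base 5). Lift 6: 12. −1: 11.
[3] 11 ≡ 6 + 5 (base 6). Lift 7: 12. −1: 11.
[4] 11 ≡ 7 + 4 (base 7). Lift 8: 12. −1: 11.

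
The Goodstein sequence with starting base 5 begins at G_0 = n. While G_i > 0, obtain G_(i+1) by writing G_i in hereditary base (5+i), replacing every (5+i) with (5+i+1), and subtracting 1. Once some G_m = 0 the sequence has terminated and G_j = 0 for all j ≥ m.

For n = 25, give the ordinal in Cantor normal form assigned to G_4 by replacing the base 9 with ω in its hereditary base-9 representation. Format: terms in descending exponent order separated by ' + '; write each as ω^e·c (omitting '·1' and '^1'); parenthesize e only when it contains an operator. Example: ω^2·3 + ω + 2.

ω·5 + 2

[0] 25 ≡ 5^2 (base 5). Lift 6: 36. −1: 35.
[1] 35 ≡ 5·6 + 5 (base 6). Lift 7: 40. −1: 39.
[2] 39 ≡ 5·7 + 4 (base 7). Lift 8: 44. −1: 43.
[3] 43 ≡ 5·8 + 3 (base 8). Lift 9: 48. −1: 47.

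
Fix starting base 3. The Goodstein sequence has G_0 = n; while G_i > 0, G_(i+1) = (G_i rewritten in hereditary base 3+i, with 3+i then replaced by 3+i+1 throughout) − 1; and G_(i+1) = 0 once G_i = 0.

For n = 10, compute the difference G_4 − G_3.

G_0=10  [base 3] 3^2 + 1  →[3↦4]→  4^2 + 1 = 17  −1 ⇒ G_1=16
G_1=16  [base 4] 4^2  →[4↦5]→  5^2 = 25  −1 ⇒ G_2=24
G_2=24  [base 5] 4·5 + 4  →[5↦6]→  4·6 + 4 = 28  −1 ⇒ G_3=27
G_3=27  [base 6] 4·6 + 3  →[6↦7]→  4·7 + 3 = 31  −1 ⇒ G_4=30

3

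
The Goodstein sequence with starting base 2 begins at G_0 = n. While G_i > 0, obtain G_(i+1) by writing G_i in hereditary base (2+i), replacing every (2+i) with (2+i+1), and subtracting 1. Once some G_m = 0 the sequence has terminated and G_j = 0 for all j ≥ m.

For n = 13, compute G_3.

[0] 13 ≡ 2^(2 + 1) + 2^2 + 1 (base 2). Lift 3: 109. −1: 108.
[1] 108 ≡ 3^(3 + 1) + 3^3 (base 3). Lift 4: 1280. −1: 1279.
[2] 1279 ≡ 4^(4 + 1) + 3·4^3 + 3·4^2 + 3·4 + 3 (base 4). Lift 5: 16093. −1: 16092.

16092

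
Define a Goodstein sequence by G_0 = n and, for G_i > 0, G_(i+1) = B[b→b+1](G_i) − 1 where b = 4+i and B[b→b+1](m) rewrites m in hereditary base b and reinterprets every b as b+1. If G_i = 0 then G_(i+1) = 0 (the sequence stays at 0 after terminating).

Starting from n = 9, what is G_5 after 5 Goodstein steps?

11

9 —HB4→ 2·4 + 1 —bump→ 2·5 + 1 = 11 —(−1)→ 10
10 —HB5→ 2·5 —bump→ 2·6 = 12 —(−1)→ 11
11 —HB6→ 6 + 5 —bump→ 7 + 5 = 12 —(−1)→ 11
11 —HB7→ 7 + 4 —bump→ 8 + 4 = 12 —(−1)→ 11
11 —HB8→ 8 + 3 —bump→ 9 + 3 = 12 —(−1)→ 11
11 —HB9→ 9 + 2 —bump→ 10 + 2 = 12 —(−1)→ 11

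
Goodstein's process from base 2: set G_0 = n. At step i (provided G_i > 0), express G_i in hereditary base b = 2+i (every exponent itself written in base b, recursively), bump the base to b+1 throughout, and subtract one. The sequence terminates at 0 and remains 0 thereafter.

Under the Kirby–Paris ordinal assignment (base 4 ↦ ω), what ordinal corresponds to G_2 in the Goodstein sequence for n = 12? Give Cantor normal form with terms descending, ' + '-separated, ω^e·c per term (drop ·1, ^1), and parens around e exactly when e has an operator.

ω^(ω + 1) + ω^2·2 + ω·2 + 1

G_0=12  [base 2] 2^(2 + 1) + 2^2  →[2↦3]→  3^(3 + 1) + 3^3 = 108  −1 ⇒ G_1=107
G_1=107  [base 3] 3^(3 + 1) + 2·3^2 + 2·3 + 2  →[3↦4]→  4^(4 + 1) + 2·4^2 + 2·4 + 2 = 1066  −1 ⇒ G_2=1065
G_2=1065  [base 4] 4^(4 + 1) + 2·4^2 + 2·4 + 1  →[4↦5]→  5^(5 + 1) + 2·5^2 + 2·5 + 1 = 15686  −1 ⇒ G_3=15685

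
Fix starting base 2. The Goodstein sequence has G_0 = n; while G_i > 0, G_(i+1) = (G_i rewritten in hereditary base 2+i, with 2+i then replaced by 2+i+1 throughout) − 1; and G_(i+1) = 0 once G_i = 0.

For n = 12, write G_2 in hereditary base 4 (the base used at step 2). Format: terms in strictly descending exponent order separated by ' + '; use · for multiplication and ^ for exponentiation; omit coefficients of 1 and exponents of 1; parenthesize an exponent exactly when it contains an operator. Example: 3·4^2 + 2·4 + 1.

12 —HB2→ 2^(2 + 1) + 2^2 —bump→ 3^(3 + 1) + 3^3 = 108 —(−1)→ 107
107 —HB3→ 3^(3 + 1) + 2·3^2 + 2·3 + 2 —bump→ 4^(4 + 1) + 2·4^2 + 2·4 + 2 = 1066 —(−1)→ 1065
1065 —HB4→ 4^(4 + 1) + 2·4^2 + 2·4 + 1 —bump→ 5^(5 + 1) + 2·5^2 + 2·5 + 1 = 15686 —(−1)→ 15685

4^(4 + 1) + 2·4^2 + 2·4 + 1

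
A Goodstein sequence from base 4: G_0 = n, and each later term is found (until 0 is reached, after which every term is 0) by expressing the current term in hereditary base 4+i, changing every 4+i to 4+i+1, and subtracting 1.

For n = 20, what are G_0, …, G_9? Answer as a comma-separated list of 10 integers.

20, 29, 39, 51, 65, 81, 99, 107, 115, 123

i=0: 20 = 4^2 + 4 (b=4); 4→5: 5^2 + 5 = 30; 30−1 = 29
i=1: 29 = 5^2 + 4 (b=5); 5→6: 6^2 + 4 = 40; 40−1 = 39
i=2: 39 = 6^2 + 3 (b=6); 6→7: 7^2 + 3 = 52; 52−1 = 51
i=3: 51 = 7^2 + 2 (b=7); 7→8: 8^2 + 2 = 66; 66−1 = 65
i=4: 65 = 8^2 + 1 (b=8); 8→9: 9^2 + 1 = 82; 82−1 = 81
i=5: 81 = 9^2 (b=9); 9→10: 10^2 = 100; 100−1 = 99
i=6: 99 = 9·10 + 9 (b=10); 10→11: 9·11 + 9 = 108; 108−1 = 107
i=7: 107 = 9·11 + 8 (b=11); 11→12: 9·12 + 8 = 116; 116−1 = 115
i=8: 115 = 9·12 + 7 (b=12); 12→13: 9·13 + 7 = 124; 124−1 = 123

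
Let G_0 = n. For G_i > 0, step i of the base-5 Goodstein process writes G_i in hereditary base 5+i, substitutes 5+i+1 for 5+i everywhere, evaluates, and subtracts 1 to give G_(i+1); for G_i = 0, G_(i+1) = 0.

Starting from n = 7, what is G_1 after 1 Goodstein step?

7

[0] 7 ≡ 5 + 2 (base 5). Lift 6: 8. −1: 7.
[1] 7 ≡ 6 + 1 (base 6). Lift 7: 8. −1: 7.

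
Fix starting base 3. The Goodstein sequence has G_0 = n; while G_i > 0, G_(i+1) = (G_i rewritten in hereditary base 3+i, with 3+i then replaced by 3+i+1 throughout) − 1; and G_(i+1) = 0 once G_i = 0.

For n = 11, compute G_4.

39

step 0: 11 = 3^2 + 2; sub 4 for 3: 4^2 + 2; = 18; G_1 = 18−1 = 17
step 1: 17 = 4^2 + 1; sub 5 for 4: 5^2 + 1; = 26; G_2 = 26−1 = 25
step 2: 25 = 5^2; sub 6 for 5: 6^2; = 36; G_3 = 36−1 = 35
step 3: 35 = 5·6 + 5; sub 7 for 6: 5·7 + 5; = 40; G_4 = 40−1 = 39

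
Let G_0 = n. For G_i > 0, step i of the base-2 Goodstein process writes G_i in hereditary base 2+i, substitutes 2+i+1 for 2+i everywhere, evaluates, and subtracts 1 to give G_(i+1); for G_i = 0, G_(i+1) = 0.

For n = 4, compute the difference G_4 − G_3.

23

G_0=4  [base 2] 2^2  →[2↦3]→  3^3 = 27  −1 ⇒ G_1=26
G_1=26  [base 3] 2·3^2 + 2·3 + 2  →[3↦4]→  2·4^2 + 2·4 + 2 = 42  −1 ⇒ G_2=41
G_2=41  [base 4] 2·4^2 + 2·4 + 1  →[4↦5]→  2·5^2 + 2·5 + 1 = 61  −1 ⇒ G_3=60
G_3=60  [base 5] 2·5^2 + 2·5  →[5↦6]→  2·6^2 + 2·6 = 84  −1 ⇒ G_4=83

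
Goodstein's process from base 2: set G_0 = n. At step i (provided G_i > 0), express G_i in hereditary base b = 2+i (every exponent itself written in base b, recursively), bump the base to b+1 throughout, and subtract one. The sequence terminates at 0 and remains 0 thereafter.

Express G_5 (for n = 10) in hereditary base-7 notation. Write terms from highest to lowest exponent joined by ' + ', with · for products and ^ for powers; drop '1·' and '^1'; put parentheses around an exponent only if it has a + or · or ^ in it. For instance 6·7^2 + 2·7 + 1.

step 0: 10 = 2^(2 + 1) + 2; sub 3 for 2: 3^(3 + 1) + 3; = 84; G_1 = 84−1 = 83
step 1: 83 = 3^(3 + 1) + 2; sub 4 for 3: 4^(4 + 1) + 2; = 1026; G_2 = 1026−1 = 1025
step 2: 1025 = 4^(4 + 1) + 1; sub 5 for 4: 5^(5 + 1) + 1; = 15626; G_3 = 15626−1 = 15625
step 3: 15625 = 5^(5 + 1); sub 6 for 5: 6^(6 + 1); = 279936; G_4 = 279936−1 = 279935
step 4: 279935 = 5·6^6 + 5·6^5 + 5·6^4 + 5·6^3 + 5·6^2 + 5·6 + 5; sub 7 for 6: 5·7^7 + 5·7^5 + 5·7^4 + 5·7^3 + 5·7^2 + 5·7 + 5; = 4215755; G_5 = 4215755−1 = 4215754
step 5: 4215754 = 5·7^7 + 5·7^5 + 5·7^4 + 5·7^3 + 5·7^2 + 5·7 + 4; sub 8 for 7: 5·8^8 + 5·8^5 + 5·8^4 + 5·8^3 + 5·8^2 + 5·8 + 4; = 84073324; G_6 = 84073324−1 = 84073323

5·7^7 + 5·7^5 + 5·7^4 + 5·7^3 + 5·7^2 + 5·7 + 4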